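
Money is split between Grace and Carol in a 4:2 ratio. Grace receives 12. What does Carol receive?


Find the multiplier:
12 / 4 = 3
Apply to Carol's share:
2 x 3 = 6

6


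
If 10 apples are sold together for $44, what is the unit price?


Total cost: $44
Number of items: 10
Unit price: $44 / 10 = $4.40

$4.40


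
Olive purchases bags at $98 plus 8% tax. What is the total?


Calculate the tax:
8% of $98 = $7.84
Add tax to price:
$98 + $7.84 = $105.84

$105.84


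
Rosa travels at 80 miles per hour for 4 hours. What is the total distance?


Use the formula: distance = speed x time
Speed = 80 mph, Time = 4 hours
80 x 4 = 320 miles

320 miles


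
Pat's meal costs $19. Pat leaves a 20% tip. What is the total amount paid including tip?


Calculate the tip:
20% of $19 = $3.80
Add tip to meal cost:
$19 + $3.80 = $22.80

$22.80


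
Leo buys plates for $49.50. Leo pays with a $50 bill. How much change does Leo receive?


Start with the amount paid:
$50
Subtract the price:
$50 - $49.50 = $0.50

$0.50


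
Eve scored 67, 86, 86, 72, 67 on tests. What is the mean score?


Add the scores:
67 + 86 + 86 + 72 + 67 = 378
Divide by the number of tests:
378 / 5 = 75.6

75.6


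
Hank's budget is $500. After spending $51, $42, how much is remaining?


Add up expenses:
$51 + $42 = $93
Subtract from budget:
$500 - $93 = $407

$407


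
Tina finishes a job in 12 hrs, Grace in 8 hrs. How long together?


Tina's rate: 1/12 of the job per hour
Grace's rate: 1/8 of the job per hour
Combined rate: 1/12 + 1/8 = 5/24 per hour
Time = 1 / (5/24) = 24/5 = 4.8 hours

4.8 hours


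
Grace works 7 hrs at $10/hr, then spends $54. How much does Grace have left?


Calculate earnings:
7 x $10 = $70
Subtract spending:
$70 - $54 = $16

$16


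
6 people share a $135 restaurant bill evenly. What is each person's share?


Total bill: $135
Number of people: 6
Each pays: $135 / 6 = $22.50

$22.50


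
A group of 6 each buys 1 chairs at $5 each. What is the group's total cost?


Cost per person:
1 x $5 = $5
Group total:
6 x $5 = $30

$30


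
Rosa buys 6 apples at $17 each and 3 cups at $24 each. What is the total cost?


Cost of apples:
6 x $17 = $102
Cost of cups:
3 x $24 = $72
Add both:
$102 + $72 = $174

$174


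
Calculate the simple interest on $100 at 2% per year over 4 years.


Use the formula I = P x R x T / 100
P x R x T = 100 x 2 x 4 = 800
I = 800 / 100 = $8

$8


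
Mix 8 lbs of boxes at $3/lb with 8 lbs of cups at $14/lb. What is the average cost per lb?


Cost of boxes:
8 x $3 = $24
Cost of cups:
8 x $14 = $112
Total cost: $24 + $112 = $136
Total weight: 16 lbs
Average: $136 / 16 = $8.50/lb

$8.50/lb


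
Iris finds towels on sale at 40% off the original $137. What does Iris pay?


Calculate the discount amount:
40% of $137 = $54.80
Subtract from original:
$137 - $54.80 = $82.20

$82.20


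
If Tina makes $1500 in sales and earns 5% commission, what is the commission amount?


Convert rate to decimal:
5% = 0.05
Multiply by sales:
$1500 x 0.05 = $75

$75


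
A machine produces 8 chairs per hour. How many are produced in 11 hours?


Production rate: 8 chairs per hour
Time: 11 hours
Total: 8 x 11 = 88 chairs

88 chairs


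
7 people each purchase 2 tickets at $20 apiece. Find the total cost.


Cost per person:
2 x $20 = $40
Group total:
7 x $40 = $280

$280


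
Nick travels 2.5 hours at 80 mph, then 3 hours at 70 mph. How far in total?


Leg 1 distance:
80 x 2.5 = 200 miles
Leg 2 distance:
70 x 3 = 210 miles
Total distance:
200 + 210 = 410 miles

410 miles


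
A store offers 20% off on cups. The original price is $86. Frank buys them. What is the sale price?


Calculate the discount amount:
20% of $86 = $17.20
Subtract from original:
$86 - $17.20 = $68.80

$68.80


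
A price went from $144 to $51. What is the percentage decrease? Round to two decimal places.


Find the absolute change:
|51 - 144| = 93
Divide by original and multiply by 100:
93 / 144 x 100 = 64.5833...% ≈ 64.58%

64.58%


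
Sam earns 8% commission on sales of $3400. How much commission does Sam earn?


Convert rate to decimal:
8% = 0.08
Multiply by sales:
$3400 x 0.08 = $272

$272


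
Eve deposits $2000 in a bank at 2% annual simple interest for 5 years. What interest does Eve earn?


Use the formula I = P x R x T / 100
P x R x T = 2000 x 2 x 5 = 20000
I = 20000 / 100 = $200

$200


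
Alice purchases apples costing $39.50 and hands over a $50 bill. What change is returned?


Start with the amount paid:
$50
Subtract the price:
$50 - $39.50 = $10.50

$10.50


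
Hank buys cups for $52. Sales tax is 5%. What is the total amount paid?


Calculate the tax:
5% of $52 = $2.60
Add tax to price:
$52 + $2.60 = $54.60

$54.60


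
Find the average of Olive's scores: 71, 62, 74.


Add the scores:
71 + 62 + 74 = 207
Divide by the number of tests:
207 / 3 = 69

69


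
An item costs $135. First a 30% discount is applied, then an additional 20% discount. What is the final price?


First discount:
30% of $135 = $40.50
Price after first discount:
$135 - $40.50 = $94.50
Second discount:
20% of $94.50 = $18.90
Final price:
$94.50 - $18.90 = $75.60

$75.60


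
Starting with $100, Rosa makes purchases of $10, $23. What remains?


Add up expenses:
$10 + $23 = $33
Subtract from budget:
$100 - $33 = $67

$67


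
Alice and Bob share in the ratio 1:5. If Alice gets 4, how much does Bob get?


Find the multiplier:
4 / 1 = 4
Apply to Bob's share:
5 x 4 = 20

20


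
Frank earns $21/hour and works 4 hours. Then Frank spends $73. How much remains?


Calculate earnings:
4 x $21 = $84
Subtract spending:
$84 - $73 = $11

$11


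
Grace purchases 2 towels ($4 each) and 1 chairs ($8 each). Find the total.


Cost of towels:
2 x $4 = $8
Cost of chairs:
1 x $8 = $8
Add both:
$8 + $8 = $16

$16


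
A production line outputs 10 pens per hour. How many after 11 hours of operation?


Production rate: 10 pens per hour
Time: 11 hours
Total: 10 x 11 = 110 pens

110 pens


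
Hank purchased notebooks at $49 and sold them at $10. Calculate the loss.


Selling price = $10
Cost price = $49
Loss = cost price - selling price:
Loss = $49 - $10 = $39

$39


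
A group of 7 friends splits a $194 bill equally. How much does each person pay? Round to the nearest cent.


Total bill: $194
Number of people: 7
Each pays: $194 / 7 = $27.7142... ≈ $27.71

$27.71


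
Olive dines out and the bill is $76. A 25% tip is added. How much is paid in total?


Calculate the tip:
25% of $76 = $19
Add tip to meal cost:
$76 + $19 = $95

$95


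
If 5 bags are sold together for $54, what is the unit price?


Total cost: $54
Number of items: 5
Unit price: $54 / 5 = $10.80

$10.80


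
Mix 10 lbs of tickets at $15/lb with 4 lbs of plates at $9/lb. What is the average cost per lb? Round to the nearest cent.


Cost of tickets:
10 x $15 = $150
Cost of plates:
4 x $9 = $36
Total cost: $150 + $36 = $186
Total weight: 14 lbs
Average: $186 / 14 = $13.2857... ≈ $13.29/lb

$13.29/lb


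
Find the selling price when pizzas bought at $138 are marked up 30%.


Calculate the markup amount:
30% of $138 = $41.40
Add to cost:
$138 + $41.40 = $179.40

$179.40


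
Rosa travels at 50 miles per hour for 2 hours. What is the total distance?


Use the formula: distance = speed x time
Speed = 50 mph, Time = 2 hours
50 x 2 = 100 miles

100 miles


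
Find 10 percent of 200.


Convert percentage to decimal:
10% = 0.1
Multiply:
200 x 0.1 = 20

20


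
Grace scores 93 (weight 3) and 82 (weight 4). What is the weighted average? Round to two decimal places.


Weighted sum:
3 x 93 + 4 x 82 = 607
Total weight:
3 + 4 = 7
Weighted average:
607 / 7 = 86.7142... ≈ 86.71

86.71


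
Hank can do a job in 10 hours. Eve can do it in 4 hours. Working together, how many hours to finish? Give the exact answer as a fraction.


Hank's rate: 1/10 of the job per hour
Eve's rate: 1/4 of the job per hour
Combined rate: 1/10 + 1/4 = 7/20 per hour
Time = 1 / (7/20) = 20/7 hours (≈ 2.86 hours)

20/7 hours


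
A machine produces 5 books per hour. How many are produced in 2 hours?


Production rate: 5 books per hour
Time: 2 hours
Total: 5 x 2 = 10 books

10 books


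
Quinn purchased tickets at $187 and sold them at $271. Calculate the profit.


Selling price = $271
Cost price = $187
Profit = selling price - cost price:
Profit = $271 - $187 = $84

$84


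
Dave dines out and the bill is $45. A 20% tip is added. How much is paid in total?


Calculate the tip:
20% of $45 = $9
Add tip to meal cost:
$45 + $9 = $54

$54


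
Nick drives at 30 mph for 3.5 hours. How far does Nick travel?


Use the formula: distance = speed x time
Speed = 30 mph, Time = 3.5 hours
30 x 3.5 = 105 miles

105 miles


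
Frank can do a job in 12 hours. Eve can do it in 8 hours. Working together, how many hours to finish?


Frank's rate: 1/12 of the job per hour
Eve's rate: 1/8 of the job per hour
Combined rate: 1/12 + 1/8 = 5/24 per hour
Time = 1 / (5/24) = 24/5 = 4.8 hours

4.8 hours


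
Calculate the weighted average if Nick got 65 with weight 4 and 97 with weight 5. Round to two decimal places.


Weighted sum:
4 x 65 + 5 x 97 = 745
Total weight:
4 + 5 = 9
Weighted average:
745 / 9 = 82.7777... ≈ 82.78

82.78


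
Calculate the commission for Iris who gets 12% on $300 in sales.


Convert rate to decimal:
12% = 0.12
Multiply by sales:
$300 x 0.12 = $36

$36


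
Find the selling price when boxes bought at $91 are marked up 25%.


Calculate the markup amount:
25% of $91 = $22.75
Add to cost:
$91 + $22.75 = $113.75

$113.75


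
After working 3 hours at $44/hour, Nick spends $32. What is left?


Calculate earnings:
3 x $44 = $132
Subtract spending:
$132 - $32 = $100

$100


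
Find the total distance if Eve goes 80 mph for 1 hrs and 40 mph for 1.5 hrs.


Leg 1 distance:
80 x 1 = 80 miles
Leg 2 distance:
40 x 1.5 = 60 miles
Total distance:
80 + 60 = 140 miles

140 miles


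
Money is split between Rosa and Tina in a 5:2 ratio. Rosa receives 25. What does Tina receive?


Find the multiplier:
25 / 5 = 5
Apply to Tina's share:
2 x 5 = 10

10


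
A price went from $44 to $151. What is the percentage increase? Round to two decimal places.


Find the absolute change:
|151 - 44| = 107
Divide by original and multiply by 100:
107 / 44 x 100 = 243.1818...% ≈ 243.18%

243.18%


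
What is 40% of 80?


Convert percentage to decimal:
40% = 0.4
Multiply:
80 x 0.4 = 32

32


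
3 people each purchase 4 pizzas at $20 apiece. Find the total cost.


Cost per person:
4 x $20 = $80
Group total:
3 x $80 = $240

$240


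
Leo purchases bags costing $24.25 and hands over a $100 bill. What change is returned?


Start with the amount paid:
$100
Subtract the price:
$100 - $24.25 = $75.75

$75.75


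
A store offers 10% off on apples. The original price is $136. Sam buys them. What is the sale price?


Calculate the discount amount:
10% of $136 = $13.60
Subtract from original:
$136 - $13.60 = $122.40

$122.40


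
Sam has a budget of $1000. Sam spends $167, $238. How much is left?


Add up expenses:
$167 + $238 = $405
Subtract from budget:
$1000 - $405 = $595

$595


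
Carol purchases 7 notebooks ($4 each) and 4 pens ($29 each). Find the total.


Cost of notebooks:
7 x $4 = $28
Cost of pens:
4 x $29 = $116
Add both:
$28 + $116 = $144

$144


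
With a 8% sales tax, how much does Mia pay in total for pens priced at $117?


Calculate the tax:
8% of $117 = $9.36
Add tax to price:
$117 + $9.36 = $126.36

$126.36


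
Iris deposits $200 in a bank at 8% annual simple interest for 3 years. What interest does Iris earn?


Use the formula I = P x R x T / 100
P x R x T = 200 x 8 x 3 = 4800
I = 4800 / 100 = $48

$48


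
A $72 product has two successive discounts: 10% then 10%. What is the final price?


First discount:
10% of $72 = $7.20
Price after first discount:
$72 - $7.20 = $64.80
Second discount:
10% of $64.80 = $6.48
Final price:
$64.80 - $6.48 = $58.32

$58.32


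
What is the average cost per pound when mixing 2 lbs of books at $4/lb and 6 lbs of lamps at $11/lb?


Cost of books:
2 x $4 = $8
Cost of lamps:
6 x $11 = $66
Total cost: $8 + $66 = $74
Total weight: 8 lbs
Average: $74 / 8 = $9.25/lb

$9.25/lb


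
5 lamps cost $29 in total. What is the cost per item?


Total cost: $29
Number of items: 5
Unit price: $29 / 5 = $5.80

$5.80


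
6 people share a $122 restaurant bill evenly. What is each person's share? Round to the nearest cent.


Total bill: $122
Number of people: 6
Each pays: $122 / 6 = $20.3333... ≈ $20.33

$20.33


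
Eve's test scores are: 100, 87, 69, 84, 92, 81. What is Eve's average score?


Add the scores:
100 + 87 + 69 + 84 + 92 + 81 = 513
Divide by the number of tests:
513 / 6 = 85.5

85.5


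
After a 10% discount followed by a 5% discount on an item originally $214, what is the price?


First discount:
10% of $214 = $21.40
Price after first discount:
$214 - $21.40 = $192.60
Second discount:
5% of $192.60 = $9.63
Final price:
$192.60 - $9.63 = $182.97

$182.97


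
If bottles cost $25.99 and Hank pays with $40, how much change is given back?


Start with the amount paid:
$40
Subtract the price:
$40 - $25.99 = $14.01

$14.01


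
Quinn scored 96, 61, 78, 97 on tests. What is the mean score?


Add the scores:
96 + 61 + 78 + 97 = 332
Divide by the number of tests:
332 / 4 = 83

83


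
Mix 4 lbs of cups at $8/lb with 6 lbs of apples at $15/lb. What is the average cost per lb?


Cost of cups:
4 x $8 = $32
Cost of apples:
6 x $15 = $90
Total cost: $32 + $90 = $122
Total weight: 10 lbs
Average: $122 / 10 = $12.20/lb

$12.20/lb


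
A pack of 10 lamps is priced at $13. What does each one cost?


Total cost: $13
Number of items: 10
Unit price: $13 / 10 = $1.30

$1.30


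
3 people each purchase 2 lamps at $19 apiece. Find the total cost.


Cost per person:
2 x $19 = $38
Group total:
3 x $38 = $114

$114


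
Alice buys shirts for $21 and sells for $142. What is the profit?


Selling price = $142
Cost price = $21
Profit = selling price - cost price:
Profit = $142 - $21 = $121

$121


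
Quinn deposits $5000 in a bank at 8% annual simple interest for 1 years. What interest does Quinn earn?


Use the formula I = P x R x T / 100
P x R x T = 5000 x 8 x 1 = 40000
I = 40000 / 100 = $400

$400


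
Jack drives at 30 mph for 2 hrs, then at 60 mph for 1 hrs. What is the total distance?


Leg 1 distance:
30 x 2 = 60 miles
Leg 2 distance:
60 x 1 = 60 miles
Total distance:
60 + 60 = 120 miles

120 miles


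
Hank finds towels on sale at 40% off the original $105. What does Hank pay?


Calculate the discount amount:
40% of $105 = $42
Subtract from original:
$105 - $42 = $63

$63


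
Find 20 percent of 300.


Convert percentage to decimal:
20% = 0.2
Multiply:
300 x 0.2 = 60

60


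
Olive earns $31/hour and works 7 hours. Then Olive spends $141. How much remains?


Calculate earnings:
7 x $31 = $217
Subtract spending:
$217 - $141 = $76

$76


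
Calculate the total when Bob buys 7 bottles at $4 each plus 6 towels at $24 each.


Cost of bottles:
7 x $4 = $28
Cost of towels:
6 x $24 = $144
Add both:
$28 + $144 = $172

$172


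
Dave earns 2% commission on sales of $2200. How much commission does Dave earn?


Convert rate to decimal:
2% = 0.02
Multiply by sales:
$2200 x 0.02 = $44

$44


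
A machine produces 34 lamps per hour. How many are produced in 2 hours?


Production rate: 34 lamps per hour
Time: 2 hours
Total: 34 x 2 = 68 lamps

68 lamps


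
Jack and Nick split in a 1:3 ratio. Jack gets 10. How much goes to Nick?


Find the multiplier:
10 / 1 = 10
Apply to Nick's share:
3 x 10 = 30

30


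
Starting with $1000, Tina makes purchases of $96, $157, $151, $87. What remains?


Add up expenses:
$96 + $157 + $151 + $87 = $491
Subtract from budget:
$1000 - $491 = $509

$509


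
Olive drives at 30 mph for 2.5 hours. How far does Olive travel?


Use the formula: distance = speed x time
Speed = 30 mph, Time = 2.5 hours
30 x 2.5 = 75 miles

75 miles


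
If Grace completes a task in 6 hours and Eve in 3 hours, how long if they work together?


Grace's rate: 1/6 of the job per hour
Eve's rate: 1/3 of the job per hour
Combined rate: 1/6 + 1/3 = 1/2 per hour
Time = 1 / (1/2) = 2 hours

2 hours


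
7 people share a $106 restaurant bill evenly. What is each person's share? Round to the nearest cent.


Total bill: $106
Number of people: 7
Each pays: $106 / 7 = $15.1428... ≈ $15.14

$15.14


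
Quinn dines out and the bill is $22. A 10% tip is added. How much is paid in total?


Calculate the tip:
10% of $22 = $2.20
Add tip to meal cost:
$22 + $2.20 = $24.20

$24.20


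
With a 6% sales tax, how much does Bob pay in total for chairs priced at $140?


Calculate the tax:
6% of $140 = $8.40
Add tax to price:
$140 + $8.40 = $148.40

$148.40


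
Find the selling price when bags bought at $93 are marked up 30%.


Calculate the markup amount:
30% of $93 = $27.90
Add to cost:
$93 + $27.90 = $120.90

$120.90


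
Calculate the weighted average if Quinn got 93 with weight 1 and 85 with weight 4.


Weighted sum:
1 x 93 + 4 x 85 = 433
Total weight:
1 + 4 = 5
Weighted average:
433 / 5 = 86.6

86.6


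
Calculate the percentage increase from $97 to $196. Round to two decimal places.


Find the absolute change:
|196 - 97| = 99
Divide by original and multiply by 100:
99 / 97 x 100 = 102.0618...% ≈ 102.06%

102.06%


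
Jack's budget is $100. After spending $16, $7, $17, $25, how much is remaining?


Add up expenses:
$16 + $7 + $17 + $25 = $65
Subtract from budget:
$100 - $65 = $35

$35


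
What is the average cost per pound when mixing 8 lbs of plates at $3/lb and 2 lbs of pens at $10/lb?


Cost of plates:
8 x $3 = $24
Cost of pens:
2 x $10 = $20
Total cost: $24 + $20 = $44
Total weight: 10 lbs
Average: $44 / 10 = $4.40/lb

$4.40/lb


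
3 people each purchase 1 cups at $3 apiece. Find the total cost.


Cost per person:
1 x $3 = $3
Group total:
3 x $3 = $9

$9


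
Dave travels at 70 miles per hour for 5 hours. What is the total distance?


Use the formula: distance = speed x time
Speed = 70 mph, Time = 5 hours
70 x 5 = 350 miles

350 miles


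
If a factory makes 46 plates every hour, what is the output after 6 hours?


Production rate: 46 plates per hour
Time: 6 hours
Total: 46 x 6 = 276 plates

276 plates


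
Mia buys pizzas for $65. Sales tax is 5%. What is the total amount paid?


Calculate the tax:
5% of $65 = $3.25
Add tax to price:
$65 + $3.25 = $68.25

$68.25


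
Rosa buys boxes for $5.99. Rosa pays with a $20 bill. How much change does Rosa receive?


Start with the amount paid:
$20
Subtract the price:
$20 - $5.99 = $14.01

$14.01


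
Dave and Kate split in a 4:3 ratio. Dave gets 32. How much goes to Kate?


Find the multiplier:
32 / 4 = 8
Apply to Kate's share:
3 x 8 = 24

24


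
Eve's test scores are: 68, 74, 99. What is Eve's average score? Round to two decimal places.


Add the scores:
68 + 74 + 99 = 241
Divide by the number of tests:
241 / 3 = 80.3333... ≈ 80.33

80.33


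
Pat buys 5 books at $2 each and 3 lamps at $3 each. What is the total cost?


Cost of books:
5 x $2 = $10
Cost of lamps:
3 x $3 = $9
Add both:
$10 + $9 = $19

$19


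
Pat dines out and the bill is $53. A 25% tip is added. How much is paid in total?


Calculate the tip:
25% of $53 = $13.25
Add tip to meal cost:
$53 + $13.25 = $66.25

$66.25


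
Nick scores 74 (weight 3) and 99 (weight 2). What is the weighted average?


Weighted sum:
3 x 74 + 2 x 99 = 420
Total weight:
3 + 2 = 5
Weighted average:
420 / 5 = 84

84


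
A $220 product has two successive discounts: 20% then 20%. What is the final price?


First discount:
20% of $220 = $44
Price after first discount:
$220 - $44 = $176
Second discount:
20% of $176 = $35.20
Final price:
$176 - $35.20 = $140.80

$140.80


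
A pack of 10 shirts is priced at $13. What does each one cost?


Total cost: $13
Number of items: 10
Unit price: $13 / 10 = $1.30

$1.30


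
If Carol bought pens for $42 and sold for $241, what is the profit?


Selling price = $241
Cost price = $42
Profit = selling price - cost price:
Profit = $241 - $42 = $199

$199


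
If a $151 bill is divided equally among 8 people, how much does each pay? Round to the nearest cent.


Total bill: $151
Number of people: 8
Each pays: $151 / 8 = $18.875 ≈ $18.88

$18.88


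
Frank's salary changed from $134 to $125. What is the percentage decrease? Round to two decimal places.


Find the absolute change:
|125 - 134| = 9
Divide by original and multiply by 100:
9 / 134 x 100 = 6.7164...% ≈ 6.72%

6.72%


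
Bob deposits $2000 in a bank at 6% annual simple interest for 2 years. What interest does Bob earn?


Use the formula I = P x R x T / 100
P x R x T = 2000 x 6 x 2 = 24000
I = 24000 / 100 = $240

$240


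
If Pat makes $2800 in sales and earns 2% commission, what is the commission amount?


Convert rate to decimal:
2% = 0.02
Multiply by sales:
$2800 x 0.02 = $56

$56


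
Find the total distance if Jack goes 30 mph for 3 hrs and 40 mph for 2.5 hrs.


Leg 1 distance:
30 x 3 = 90 miles
Leg 2 distance:
40 x 2.5 = 100 miles
Total distance:
90 + 100 = 190 miles

190 miles


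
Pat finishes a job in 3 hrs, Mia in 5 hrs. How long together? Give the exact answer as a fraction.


Pat's rate: 1/3 of the job per hour
Mia's rate: 1/5 of the job per hour
Combined rate: 1/3 + 1/5 = 8/15 per hour
Time = 1 / (8/15) = 15/8 hours (≈ 1.88 hours)

15/8 hours


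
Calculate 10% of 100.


Convert percentage to decimal:
10% = 0.1
Multiply:
100 x 0.1 = 10

10


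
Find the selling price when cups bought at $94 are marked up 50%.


Calculate the markup amount:
50% of $94 = $47
Add to cost:
$94 + $47 = $141

$141


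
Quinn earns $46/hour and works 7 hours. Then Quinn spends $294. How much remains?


Calculate earnings:
7 x $46 = $322
Subtract spending:
$322 - $294 = $28

$28


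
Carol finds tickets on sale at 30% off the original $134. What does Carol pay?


Calculate the discount amount:
30% of $134 = $40.20
Subtract from original:
$134 - $40.20 = $93.80

$93.80


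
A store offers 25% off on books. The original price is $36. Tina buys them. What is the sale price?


Calculate the discount amount:
25% of $36 = $9
Subtract from original:
$36 - $9 = $27

$27


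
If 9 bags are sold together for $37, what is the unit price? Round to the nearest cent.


Total cost: $37
Number of items: 9
Unit price: $37 / 9 = $4.1111... ≈ $4.11

$4.11


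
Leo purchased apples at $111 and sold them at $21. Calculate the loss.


Selling price = $21
Cost price = $111
Loss = cost price - selling price:
Loss = $111 - $21 = $90

$90


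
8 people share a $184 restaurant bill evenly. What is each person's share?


Total bill: $184
Number of people: 8
Each pays: $184 / 8 = $23

$23


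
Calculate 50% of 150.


Convert percentage to decimal:
50% = 0.5
Multiply:
150 x 0.5 = 75

75


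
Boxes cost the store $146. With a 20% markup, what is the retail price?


Calculate the markup amount:
20% of $146 = $29.20
Add to cost:
$146 + $29.20 = $175.20

$175.20


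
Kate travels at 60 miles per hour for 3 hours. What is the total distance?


Use the formula: distance = speed x time
Speed = 60 mph, Time = 3 hours
60 x 3 = 180 miles

180 miles


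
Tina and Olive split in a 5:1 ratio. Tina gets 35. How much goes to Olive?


Find the multiplier:
35 / 5 = 7
Apply to Olive's share:
1 x 7 = 7

7


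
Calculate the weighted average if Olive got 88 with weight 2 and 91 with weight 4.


Weighted sum:
2 x 88 + 4 x 91 = 540
Total weight:
2 + 4 = 6
Weighted average:
540 / 6 = 90

90


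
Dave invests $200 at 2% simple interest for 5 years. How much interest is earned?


Use the formula I = P x R x T / 100
P x R x T = 200 x 2 x 5 = 2000
I = 2000 / 100 = $20

$20


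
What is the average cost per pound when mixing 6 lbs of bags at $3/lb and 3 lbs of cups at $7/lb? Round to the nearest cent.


Cost of bags:
6 x $3 = $18
Cost of cups:
3 x $7 = $21
Total cost: $18 + $21 = $39
Total weight: 9 lbs
Average: $39 / 9 = $4.3333... ≈ $4.33/lb

$4.33/lb


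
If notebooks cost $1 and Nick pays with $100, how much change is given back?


Start with the amount paid:
$100
Subtract the price:
$100 - $1 = $99

$99


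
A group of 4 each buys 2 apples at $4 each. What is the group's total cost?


Cost per person:
2 x $4 = $8
Group total:
4 x $8 = $32

$32


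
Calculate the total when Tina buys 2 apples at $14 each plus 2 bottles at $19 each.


Cost of apples:
2 x $14 = $28
Cost of bottles:
2 x $19 = $38
Add both:
$28 + $38 = $66

$66


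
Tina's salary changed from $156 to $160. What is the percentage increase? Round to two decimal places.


Find the absolute change:
|160 - 156| = 4
Divide by original and multiply by 100:
4 / 156 x 100 = 2.5641...% ≈ 2.56%

2.56%


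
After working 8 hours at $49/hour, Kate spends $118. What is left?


Calculate earnings:
8 x $49 = $392
Subtract spending:
$392 - $118 = $274

$274


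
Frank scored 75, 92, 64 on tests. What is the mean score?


Add the scores:
75 + 92 + 64 = 231
Divide by the number of tests:
231 / 3 = 77

77


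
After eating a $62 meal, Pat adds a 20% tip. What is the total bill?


Calculate the tip:
20% of $62 = $12.40
Add tip to meal cost:
$62 + $12.40 = $74.40

$74.40


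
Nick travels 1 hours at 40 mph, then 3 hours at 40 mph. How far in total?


Leg 1 distance:
40 x 1 = 40 miles
Leg 2 distance:
40 x 3 = 120 miles
Total distance:
40 + 120 = 160 miles

160 miles


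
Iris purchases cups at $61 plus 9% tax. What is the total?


Calculate the tax:
9% of $61 = $5.49
Add tax to price:
$61 + $5.49 = $66.49

$66.49


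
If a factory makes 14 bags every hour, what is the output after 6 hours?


Production rate: 14 bags per hour
Time: 6 hours
Total: 14 x 6 = 84 bags

84 bags


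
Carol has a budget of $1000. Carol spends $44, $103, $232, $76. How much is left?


Add up expenses:
$44 + $103 + $232 + $76 = $455
Subtract from budget:
$1000 - $455 = $545

$545


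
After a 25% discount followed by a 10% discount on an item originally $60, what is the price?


First discount:
25% of $60 = $15
Price after first discount:
$60 - $15 = $45
Second discount:
10% of $45 = $4.50
Final price:
$45 - $4.50 = $40.50

$40.50


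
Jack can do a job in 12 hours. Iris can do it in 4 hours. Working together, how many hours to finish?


Jack's rate: 1/12 of the job per hour
Iris's rate: 1/4 of the job per hour
Combined rate: 1/12 + 1/4 = 1/3 per hour
Time = 1 / (1/3) = 3 hours

3 hours


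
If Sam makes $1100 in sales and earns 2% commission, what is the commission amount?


Convert rate to decimal:
2% = 0.02
Multiply by sales:
$1100 x 0.02 = $22

$22


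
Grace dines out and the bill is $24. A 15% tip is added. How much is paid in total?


Calculate the tip:
15% of $24 = $3.60
Add tip to meal cost:
$24 + $3.60 = $27.60

$27.60


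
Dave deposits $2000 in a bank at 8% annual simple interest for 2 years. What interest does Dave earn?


Use the formula I = P x R x T / 100
P x R x T = 2000 x 8 x 2 = 32000
I = 32000 / 100 = $320

$320


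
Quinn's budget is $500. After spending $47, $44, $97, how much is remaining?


Add up expenses:
$47 + $44 + $97 = $188
Subtract from budget:
$500 - $188 = $312

$312


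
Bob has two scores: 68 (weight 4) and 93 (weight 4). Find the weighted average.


Weighted sum:
4 x 68 + 4 x 93 = 644
Total weight:
4 + 4 = 8
Weighted average:
644 / 8 = 80.5

80.5


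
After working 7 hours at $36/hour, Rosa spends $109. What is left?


Calculate earnings:
7 x $36 = $252
Subtract spending:
$252 - $109 = $143

$143


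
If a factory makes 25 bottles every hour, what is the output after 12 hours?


Production rate: 25 bottles per hour
Time: 12 hours
Total: 25 x 12 = 300 bottles

300 bottles


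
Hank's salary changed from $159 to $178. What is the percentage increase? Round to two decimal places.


Find the absolute change:
|178 - 159| = 19
Divide by original and multiply by 100:
19 / 159 x 100 = 11.9496...% ≈ 11.95%

11.95%


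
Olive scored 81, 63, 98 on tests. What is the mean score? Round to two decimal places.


Add the scores:
81 + 63 + 98 = 242
Divide by the number of tests:
242 / 3 = 80.6666... ≈ 80.67

80.67


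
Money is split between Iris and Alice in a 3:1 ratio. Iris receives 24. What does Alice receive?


Find the multiplier:
24 / 3 = 8
Apply to Alice's share:
1 x 8 = 8

8


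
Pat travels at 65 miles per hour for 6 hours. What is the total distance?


Use the formula: distance = speed x time
Speed = 65 mph, Time = 6 hours
65 x 6 = 390 miles

390 miles


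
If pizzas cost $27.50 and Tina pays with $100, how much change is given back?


Start with the amount paid:
$100
Subtract the price:
$100 - $27.50 = $72.50

$72.50


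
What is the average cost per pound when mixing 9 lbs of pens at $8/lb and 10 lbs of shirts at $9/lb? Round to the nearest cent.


Cost of pens:
9 x $8 = $72
Cost of shirts:
10 x $9 = $90
Total cost: $72 + $90 = $162
Total weight: 19 lbs
Average: $162 / 19 = $8.5263... ≈ $8.53/lb

$8.53/lb


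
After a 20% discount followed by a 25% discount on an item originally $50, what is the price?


First discount:
20% of $50 = $10
Price after first discount:
$50 - $10 = $40
Second discount:
25% of $40 = $10
Final price:
$40 - $10 = $30

$30


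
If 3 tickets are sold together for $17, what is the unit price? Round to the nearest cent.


Total cost: $17
Number of items: 3
Unit price: $17 / 3 = $5.6666... ≈ $5.67

$5.67


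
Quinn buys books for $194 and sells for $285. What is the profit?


Selling price = $285
Cost price = $194
Profit = selling price - cost price:
Profit = $285 - $194 = $91

$91


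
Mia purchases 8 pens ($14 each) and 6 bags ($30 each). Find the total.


Cost of pens:
8 x $14 = $112
Cost of bags:
6 x $30 = $180
Add both:
$112 + $180 = $292

$292


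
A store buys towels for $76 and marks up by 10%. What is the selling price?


Calculate the markup amount:
10% of $76 = $7.60
Add to cost:
$76 + $7.60 = $83.60

$83.60


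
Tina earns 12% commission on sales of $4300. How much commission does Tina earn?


Convert rate to decimal:
12% = 0.12
Multiply by sales:
$4300 x 0.12 = $516

$516


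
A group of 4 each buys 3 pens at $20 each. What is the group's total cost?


Cost per person:
3 x $20 = $60
Group total:
4 x $60 = $240

$240


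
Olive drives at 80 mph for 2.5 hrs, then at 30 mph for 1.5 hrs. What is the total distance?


Leg 1 distance:
80 x 2.5 = 200 miles
Leg 2 distance:
30 x 1.5 = 45 miles
Total distance:
200 + 45 = 245 miles

245 miles


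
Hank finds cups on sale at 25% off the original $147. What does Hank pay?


Calculate the discount amount:
25% of $147 = $36.75
Subtract from original:
$147 - $36.75 = $110.25

$110.25


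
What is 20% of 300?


Convert percentage to decimal:
20% = 0.2
Multiply:
300 x 0.2 = 60

60


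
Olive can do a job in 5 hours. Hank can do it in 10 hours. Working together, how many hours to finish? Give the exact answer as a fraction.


Olive's rate: 1/5 of the job per hour
Hank's rate: 1/10 of the job per hour
Combined rate: 1/5 + 1/10 = 3/10 per hour
Time = 1 / (3/10) = 10/3 hours (≈ 3.33 hours)

10/3 hours


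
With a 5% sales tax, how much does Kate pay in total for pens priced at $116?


Calculate the tax:
5% of $116 = $5.80
Add tax to price:
$116 + $5.80 = $121.80

$121.80


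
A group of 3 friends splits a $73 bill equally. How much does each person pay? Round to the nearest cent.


Total bill: $73
Number of people: 3
Each pays: $73 / 3 = $24.3333... ≈ $24.33

$24.33


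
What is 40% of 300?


Convert percentage to decimal:
40% = 0.4
Multiply:
300 x 0.4 = 120

120


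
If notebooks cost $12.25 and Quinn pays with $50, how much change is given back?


Start with the amount paid:
$50
Subtract the price:
$50 - $12.25 = $37.75

$37.75


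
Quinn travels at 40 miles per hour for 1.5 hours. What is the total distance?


Use the formula: distance = speed x time
Speed = 40 mph, Time = 1.5 hours
40 x 1.5 = 60 miles

60 miles


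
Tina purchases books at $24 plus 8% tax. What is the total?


Calculate the tax:
8% of $24 = $1.92
Add tax to price:
$24 + $1.92 = $25.92

$25.92


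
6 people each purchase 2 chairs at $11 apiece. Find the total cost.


Cost per person:
2 x $11 = $22
Group total:
6 x $22 = $132

$132


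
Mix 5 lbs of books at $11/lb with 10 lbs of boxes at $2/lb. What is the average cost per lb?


Cost of books:
5 x $11 = $55
Cost of boxes:
10 x $2 = $20
Total cost: $55 + $20 = $75
Total weight: 15 lbs
Average: $75 / 15 = $5/lb

$5/lb


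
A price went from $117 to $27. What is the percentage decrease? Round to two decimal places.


Find the absolute change:
|27 - 117| = 90
Divide by original and multiply by 100:
90 / 117 x 100 = 76.9230...% ≈ 76.92%

76.92%


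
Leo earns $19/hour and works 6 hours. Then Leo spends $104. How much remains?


Calculate earnings:
6 x $19 = $114
Subtract spending:
$114 - $104 = $10

$10


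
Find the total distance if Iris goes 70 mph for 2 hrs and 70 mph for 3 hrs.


Leg 1 distance:
70 x 2 = 140 miles
Leg 2 distance:
70 x 3 = 210 miles
Total distance:
140 + 210 = 350 miles

350 miles


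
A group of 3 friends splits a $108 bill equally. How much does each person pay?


Total bill: $108
Number of people: 3
Each pays: $108 / 3 = $36

$36


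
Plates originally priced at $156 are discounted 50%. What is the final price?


Calculate the discount amount:
50% of $156 = $78
Subtract from original:
$156 - $78 = $78

$78


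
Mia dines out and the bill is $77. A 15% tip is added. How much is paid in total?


Calculate the tip:
15% of $77 = $11.55
Add tip to meal cost:
$77 + $11.55 = $88.55

$88.55


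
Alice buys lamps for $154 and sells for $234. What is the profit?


Selling price = $234
Cost price = $154
Profit = selling price - cost price:
Profit = $234 - $154 = $80

$80


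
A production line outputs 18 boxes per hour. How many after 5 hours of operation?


Production rate: 18 boxes per hour
Time: 5 hours
Total: 18 x 5 = 90 boxes

90 boxes


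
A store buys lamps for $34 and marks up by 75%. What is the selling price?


Calculate the markup amount:
75% of $34 = $25.50
Add to cost:
$34 + $25.50 = $59.50

$59.50


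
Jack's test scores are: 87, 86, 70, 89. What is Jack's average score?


Add the scores:
87 + 86 + 70 + 89 = 332
Divide by the number of tests:
332 / 4 = 83

83


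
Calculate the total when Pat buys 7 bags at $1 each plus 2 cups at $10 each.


Cost of bags:
7 x $1 = $7
Cost of cups:
2 x $10 = $20
Add both:
$7 + $20 = $27

$27


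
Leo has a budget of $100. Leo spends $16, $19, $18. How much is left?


Add up expenses:
$16 + $19 + $18 = $53
Subtract from budget:
$100 - $53 = $47

$47


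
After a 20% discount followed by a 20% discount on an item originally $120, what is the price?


First discount:
20% of $120 = $24
Price after first discount:
$120 - $24 = $96
Second discount:
20% of $96 = $19.20
Final price:
$96 - $19.20 = $76.80

$76.80


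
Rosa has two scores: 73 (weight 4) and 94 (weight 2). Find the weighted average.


Weighted sum:
4 x 73 + 2 x 94 = 480
Total weight:
4 + 2 = 6
Weighted average:
480 / 6 = 80

80


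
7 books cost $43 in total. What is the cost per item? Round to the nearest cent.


Total cost: $43
Number of items: 7
Unit price: $43 / 7 = $6.1428... ≈ $6.14

$6.14


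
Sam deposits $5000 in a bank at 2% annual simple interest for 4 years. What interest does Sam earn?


Use the formula I = P x R x T / 100
P x R x T = 5000 x 2 x 4 = 40000
I = 40000 / 100 = $400

$400


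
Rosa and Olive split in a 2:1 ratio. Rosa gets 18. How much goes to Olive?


Find the multiplier:
18 / 2 = 9
Apply to Olive's share:
1 x 9 = 9

9


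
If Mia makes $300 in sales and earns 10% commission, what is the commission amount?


Convert rate to decimal:
10% = 0.1
Multiply by sales:
$300 x 0.1 = $30

$30


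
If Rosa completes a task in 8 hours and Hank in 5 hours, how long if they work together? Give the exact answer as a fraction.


Rosa's rate: 1/8 of the job per hour
Hank's rate: 1/5 of the job per hour
Combined rate: 1/8 + 1/5 = 13/40 per hour
Time = 1 / (13/40) = 40/13 hours (≈ 3.08 hours)

40/13 hours


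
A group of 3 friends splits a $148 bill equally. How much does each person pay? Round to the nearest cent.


Total bill: $148
Number of people: 3
Each pays: $148 / 3 = $49.3333... ≈ $49.33

$49.33


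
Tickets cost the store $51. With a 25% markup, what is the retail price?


Calculate the markup amount:
25% of $51 = $12.75
Add to cost:
$51 + $12.75 = $63.75

$63.75


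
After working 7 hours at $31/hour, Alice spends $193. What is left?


Calculate earnings:
7 x $31 = $217
Subtract spending:
$217 - $193 = $24

$24


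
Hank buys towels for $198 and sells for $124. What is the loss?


Selling price = $124
Cost price = $198
Loss = cost price - selling price:
Loss = $198 - $124 = $74

$74


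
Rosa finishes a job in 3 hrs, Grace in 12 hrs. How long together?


Rosa's rate: 1/3 of the job per hour
Grace's rate: 1/12 of the job per hour
Combined rate: 1/3 + 1/12 = 5/12 per hour
Time = 1 / (5/12) = 12/5 = 2.4 hours

2.4 hours


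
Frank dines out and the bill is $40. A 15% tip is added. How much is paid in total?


Calculate the tip:
15% of $40 = $6
Add tip to meal cost:
$40 + $6 = $46

$46


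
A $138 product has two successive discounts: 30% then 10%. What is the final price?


First discount:
30% of $138 = $41.40
Price after first discount:
$138 - $41.40 = $96.60
Second discount:
10% of $96.60 = $9.66
Final price:
$96.60 - $9.66 = $86.94

$86.94


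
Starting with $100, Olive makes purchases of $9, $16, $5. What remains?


Add up expenses:
$9 + $16 + $5 = $30
Subtract from budget:
$100 - $30 = $70

$70


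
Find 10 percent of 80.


Convert percentage to decimal:
10% = 0.1
Multiply:
80 x 0.1 = 8

8


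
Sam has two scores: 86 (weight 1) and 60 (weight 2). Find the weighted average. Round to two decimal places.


Weighted sum:
1 x 86 + 2 x 60 = 206
Total weight:
1 + 2 = 3
Weighted average:
206 / 3 = 68.6666... ≈ 68.67

68.67


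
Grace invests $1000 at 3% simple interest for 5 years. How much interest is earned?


Use the formula I = P x R x T / 100
P x R x T = 1000 x 3 x 5 = 15000
I = 15000 / 100 = $150

$150


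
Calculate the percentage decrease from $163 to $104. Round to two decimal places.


Find the absolute change:
|104 - 163| = 59
Divide by original and multiply by 100:
59 / 163 x 100 = 36.1963...% ≈ 36.2%

36.2%


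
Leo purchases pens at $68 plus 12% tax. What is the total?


Calculate the tax:
12% of $68 = $8.16
Add tax to price:
$68 + $8.16 = $76.16

$76.16


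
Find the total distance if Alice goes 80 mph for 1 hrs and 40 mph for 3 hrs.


Leg 1 distance:
80 x 1 = 80 miles
Leg 2 distance:
40 x 3 = 120 miles
Total distance:
80 + 120 = 200 miles

200 miles


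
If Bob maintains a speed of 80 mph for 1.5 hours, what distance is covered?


Use the formula: distance = speed x time
Speed = 80 mph, Time = 1.5 hours
80 x 1.5 = 120 miles

120 miles
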